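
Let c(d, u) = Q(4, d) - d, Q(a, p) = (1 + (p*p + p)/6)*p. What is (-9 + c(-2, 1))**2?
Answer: 841/9 ≈ 93.444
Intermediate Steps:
Q(a, p) = p*(1 + p/6 + p**2/6) (Q(a, p) = (1 + (p**2 + p)*(1/6))*p = (1 + (p + p**2)*(1/6))*p = (1 + (p/6 + p**2/6))*p = (1 + p/6 + p**2/6)*p = p*(1 + p/6 + p**2/6))
c(d, u) = -d + d*(6 + d + d**2)/6 (c(d, u) = d*(6 + d + d**2)/6 - d = -d + d*(6 + d + d**2)/6)
(-9 + c(-2, 1))**2 = (-9 + (1/6)*(-2)**2*(1 - 2))**2 = (-9 + (1/6)*4*(-1))**2 = (-9 - 2/3)**2 = (-29/3)**2 = 841/9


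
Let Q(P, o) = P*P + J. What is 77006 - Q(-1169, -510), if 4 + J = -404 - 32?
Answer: -1289115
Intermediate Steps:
J = -440 (J = -4 + (-404 - 32) = -4 - 436 = -440)
Q(P, o) = -440 + P**2 (Q(P, o) = P*P - 440 = P**2 - 440 = -440 + P**2)
77006 - Q(-1169, -510) = 77006 - (-440 + (-1169)**2) = 77006 - (-440 + 1366561) = 77006 - 1*1366121 = 77006 - 1366121 = -1289115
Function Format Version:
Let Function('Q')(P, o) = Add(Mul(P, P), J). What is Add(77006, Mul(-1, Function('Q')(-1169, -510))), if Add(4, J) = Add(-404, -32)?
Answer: -1289115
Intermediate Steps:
J = -440 (J = Add(-4, Add(-404, -32)) = Add(-4, -436) = -440)
Function('Q')(P, o) = Add(-440, Pow(P, 2)) (Function('Q')(P, o) = Add(Mul(P, P), -440) = Add(Pow(P, 2), -440) = Add(-440, Pow(P, 2)))
Add(77006, Mul(-1, Function('Q')(-1169, -510))) = Add(77006, Mul(-1, Add(-440, Pow(-1169, 2)))) = Add(77006, Mul(-1, Add(-440, 1366561))) = Add(77006, Mul(-1, 1366121)) = Add(77006, -1366121) = -1289115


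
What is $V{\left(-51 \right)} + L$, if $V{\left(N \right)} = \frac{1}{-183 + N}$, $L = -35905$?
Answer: $- \frac{8401771}{234} \approx -35905.0$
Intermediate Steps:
$V{\left(-51 \right)} + L = \frac{1}{-183 - 51} - 35905 = \frac{1}{-234} - 35905 = - \frac{1}{234} - 35905 = - \frac{8401771}{234}$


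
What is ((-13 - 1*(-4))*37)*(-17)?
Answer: 5661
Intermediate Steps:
((-13 - 1*(-4))*37)*(-17) = ((-13 + 4)*37)*(-17) = -9*37*(-17) = -333*(-17) = 5661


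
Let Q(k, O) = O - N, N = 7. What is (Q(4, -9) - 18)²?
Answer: 1156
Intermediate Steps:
Q(k, O) = -7 + O (Q(k, O) = O - 1*7 = O - 7 = -7 + O)
(Q(4, -9) - 18)² = ((-7 - 9) - 18)² = (-16 - 18)² = (-34)² = 1156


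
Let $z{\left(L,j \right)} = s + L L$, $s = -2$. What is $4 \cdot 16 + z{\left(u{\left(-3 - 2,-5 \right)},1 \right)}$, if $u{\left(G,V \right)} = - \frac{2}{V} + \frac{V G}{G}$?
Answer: $\frac{2079}{25} \approx 83.16$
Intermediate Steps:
$u{\left(G,V \right)} = V - \frac{2}{V}$ ($u{\left(G,V \right)} = - \frac{2}{V} + \frac{G V}{G} = - \frac{2}{V} + V = V - \frac{2}{V}$)
$z{\left(L,j \right)} = -2 + L^{2}$ ($z{\left(L,j \right)} = -2 + L L = -2 + L^{2}$)
$4 \cdot 16 + z{\left(u{\left(-3 - 2,-5 \right)},1 \right)} = 4 \cdot 16 - \left(2 - \left(-5 - \frac{2}{-5}\right)^{2}\right) = 64 - \left(2 - \left(-5 - - \frac{2}{5}\right)^{2}\right) = 64 - \left(2 - \left(-5 + \frac{2}{5}\right)^{2}\right) = 64 - \left(2 - \left(- \frac{23}{5}\right)^{2}\right) = 64 + \left(-2 + \frac{529}{25}\right) = 64 + \frac{479}{25} = \frac{2079}{25}$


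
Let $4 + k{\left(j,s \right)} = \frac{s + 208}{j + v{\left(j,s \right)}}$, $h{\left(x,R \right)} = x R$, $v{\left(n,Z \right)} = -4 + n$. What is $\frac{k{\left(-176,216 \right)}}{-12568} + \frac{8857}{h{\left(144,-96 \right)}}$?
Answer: $- \frac{1237578547}{1932857856} \approx -0.64028$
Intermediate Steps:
$h{\left(x,R \right)} = R x$
$k{\left(j,s \right)} = -4 + \frac{208 + s}{-4 + 2 j}$ ($k{\left(j,s \right)} = -4 + \frac{s + 208}{j + \left(-4 + j\right)} = -4 + \frac{208 + s}{-4 + 2 j}$)
$\frac{k{\left(-176,216 \right)}}{-12568} + \frac{8857}{h{\left(144,-96 \right)}} = \frac{\frac{1}{2} \frac{1}{-2 - 176} \left(224 + 216 - -1408\right)}{-12568} + \frac{8857}{\left(-96\right) 144} = \frac{224 + 216 + 1408}{2 \left(-178\right)} \left(- \frac{1}{12568}\right) + \frac{8857}{-13824} = \frac{1}{2} \left(- \frac{1}{178}\right) 1848 \left(- \frac{1}{12568}\right) + 8857 \left(- \frac{1}{13824}\right) = \left(- \frac{462}{89}\right) \left(- \frac{1}{12568}\right) - \frac{8857}{13824} = \frac{231}{559276} - \frac{8857}{13824} = - \frac{1237578547}{1932857856}$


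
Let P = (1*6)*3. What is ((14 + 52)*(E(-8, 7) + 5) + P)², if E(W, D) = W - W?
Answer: 121104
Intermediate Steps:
E(W, D) = 0
P = 18 (P = 6*3 = 18)
((14 + 52)*(E(-8, 7) + 5) + P)² = ((14 + 52)*(0 + 5) + 18)² = (66*5 + 18)² = (330 + 18)² = 348² = 121104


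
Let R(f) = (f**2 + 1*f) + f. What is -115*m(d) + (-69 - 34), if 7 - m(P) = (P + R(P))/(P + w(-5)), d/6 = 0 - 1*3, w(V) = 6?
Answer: -6991/2 ≈ -3495.5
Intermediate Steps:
R(f) = f**2 + 2*f (R(f) = (f**2 + f) + f = (f + f**2) + f = f**2 + 2*f)
d = -18 (d = 6*(0 - 1*3) = 6*(0 - 3) = 6*(-3) = -18)
m(P) = 7 - (P + P*(2 + P))/(6 + P) (m(P) = 7 - (P + P*(2 + P))/(P + 6) = 7 - (P + P*(2 + P))/(6 + P))
-115*m(d) + (-69 - 34) = -115*(42 - 1*(-18)**2 + 4*(-18))/(6 - 18) + (-69 - 34) = -115*(42 - 1*324 - 72)/(-12) - 103 = -(-115)*(42 - 324 - 72)/12 - 103 = -(-115)*(-354)/12 - 103 = -115*59/2 - 103 = -6785/2 - 103 = -6991/2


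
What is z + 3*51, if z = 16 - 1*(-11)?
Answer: 180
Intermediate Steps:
z = 27 (z = 16 + 11 = 27)
z + 3*51 = 27 + 3*51 = 27 + 153 = 180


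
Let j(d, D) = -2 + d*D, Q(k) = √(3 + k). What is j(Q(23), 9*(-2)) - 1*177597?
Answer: -177599 - 18*√26 ≈ -1.7769e+5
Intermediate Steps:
j(d, D) = -2 + D*d
j(Q(23), 9*(-2)) - 1*177597 = (-2 + (9*(-2))*√(3 + 23)) - 1*177597 = (-2 - 18*√26) - 177597 = -177599 - 18*√26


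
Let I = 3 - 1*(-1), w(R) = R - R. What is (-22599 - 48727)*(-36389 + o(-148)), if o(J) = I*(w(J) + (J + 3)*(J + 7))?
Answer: -3237558466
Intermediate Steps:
w(R) = 0
I = 4 (I = 3 + 1 = 4)
o(J) = 4*(3 + J)*(7 + J) (o(J) = 4*(0 + (J + 3)*(J + 7)) = 4*(0 + (3 + J)*(7 + J)) = 4*((3 + J)*(7 + J)) = 4*(3 + J)*(7 + J))
(-22599 - 48727)*(-36389 + o(-148)) = (-22599 - 48727)*(-36389 + (84 + 4*(-148)² + 40*(-148))) = -71326*(-36389 + (84 + 4*21904 - 5920)) = -71326*(-36389 + (84 + 87616 - 5920)) = -71326*(-36389 + 81780) = -71326*45391 = -3237558466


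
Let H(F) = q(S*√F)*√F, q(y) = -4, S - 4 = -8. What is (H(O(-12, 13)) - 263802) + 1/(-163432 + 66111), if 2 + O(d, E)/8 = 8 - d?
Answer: -25678145851/97321 ≈ -2.6385e+5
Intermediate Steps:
S = -4 (S = 4 - 8 = -4)
O(d, E) = 48 - 8*d (O(d, E) = -16 + 8*(8 - d) = -16 + (64 - 8*d) = 48 - 8*d)
H(F) = -4*√F
(H(O(-12, 13)) - 263802) + 1/(-163432 + 66111) = (-4*√(48 - 8*(-12)) - 263802) + 1/(-163432 + 66111) = (-4*√(48 + 96) - 263802) + 1/(-97321) = (-4*√144 - 263802) - 1/97321 = (-4*12 - 263802) - 1/97321 = (-48 - 263802) - 1/97321 = -263850 - 1/97321 = -25678145851/97321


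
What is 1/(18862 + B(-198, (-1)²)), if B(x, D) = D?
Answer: 1/18863 ≈ 5.3014e-5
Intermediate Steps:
1/(18862 + B(-198, (-1)²)) = 1/(18862 + (-1)²) = 1/(18862 + 1) = 1/18863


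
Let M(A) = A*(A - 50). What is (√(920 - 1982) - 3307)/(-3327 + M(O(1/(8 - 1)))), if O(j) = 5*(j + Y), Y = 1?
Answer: 162043/175423 - 147*I*√118/175423 ≈ 0.92373 - 0.0091027*I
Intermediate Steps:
O(j) = 5 + 5*j (O(j) = 5*(j + 1) = 5*(1 + j) = 5 + 5*j)
M(A) = A*(-50 + A)
(√(920 - 1982) - 3307)/(-3327 + M(O(1/(8 - 1)))) = (√(920 - 1982) - 3307)/(-3327 + (5 + 5/(8 - 1))*(-50 + (5 + 5/(8 - 1)))) = (√(-1062) - 3307)/(-3327 + (5 + 5/7)*(-50 + (5 + 5/7))) = (3*I*√118 - 3307)/(-3327 + (5 + 5*(⅐))*(-50 + (5 + 5*(⅐)))) = (-3307 + 3*I*√118)/(-3327 + (5 + 5/7)*(-50 + (5 + 5/7))) = (-3307 + 3*I*√118)/(-3327 + 40*(-50 + 40/7)/7) = (-3307 + 3*I*√118)/(-3327 + (40/7)*(-310/7)) = (-3307 + 3*I*√118)/(-3327 - 12400/49) = (-3307 + 3*I*√118)/(-175423/49) = (-3307 + 3*I*√118)*(-49/175423) = 162043/175423 - 147*I*√118/175423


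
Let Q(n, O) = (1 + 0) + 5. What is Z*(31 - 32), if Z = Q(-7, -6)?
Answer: -6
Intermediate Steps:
Q(n, O) = 6 (Q(n, O) = 1 + 5 = 6)
Z = 6
Z*(31 - 32) = 6*(31 - 32) = 6*(-1) = -6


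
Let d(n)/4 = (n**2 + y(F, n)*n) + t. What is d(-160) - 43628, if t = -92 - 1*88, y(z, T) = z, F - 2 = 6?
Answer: 52932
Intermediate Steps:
F = 8 (F = 2 + 6 = 8)
t = -180 (t = -92 - 88 = -180)
d(n) = -720 + 4*n**2 + 32*n (d(n) = 4*((n**2 + 8*n) - 180) = 4*(-180 + n**2 + 8*n) = -720 + 4*n**2 + 32*n)
d(-160) - 43628 = (-720 + 4*(-160)**2 + 32*(-160)) - 43628 = (-720 + 4*25600 - 5120) - 43628 = (-720 + 102400 - 5120) - 43628 = 96560 - 43628 = 52932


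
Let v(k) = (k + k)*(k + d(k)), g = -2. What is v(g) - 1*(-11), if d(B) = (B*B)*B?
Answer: 51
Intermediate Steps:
d(B) = B**3 (d(B) = B**2*B = B**3)
v(k) = 2*k*(k + k**3) (v(k) = (k + k)*(k + k**3) = (2*k)*(k + k**3) = 2*k*(k + k**3))
v(g) - 1*(-11) = 2*(-2)**2*(1 + (-2)**2) - 1*(-11) = 2*4*(1 + 4) + 11 = 2*4*5 + 11 = 40 + 11 = 51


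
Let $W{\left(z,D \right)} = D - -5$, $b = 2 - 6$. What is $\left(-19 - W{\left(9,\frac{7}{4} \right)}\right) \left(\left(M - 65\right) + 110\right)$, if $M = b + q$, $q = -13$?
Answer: $-721$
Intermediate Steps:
$b = -4$ ($b = 2 - 6 = -4$)
$W{\left(z,D \right)} = 5 + D$ ($W{\left(z,D \right)} = D + 5 = 5 + D$)
$M = -17$ ($M = -4 - 13 = -17$)
$\left(-19 - W{\left(9,\frac{7}{4} \right)}\right) \left(\left(M - 65\right) + 110\right) = \left(-19 - \left(5 + \frac{7}{4}\right)\right) \left(\left(-17 - 65\right) + 110\right) = \left(-19 - \left(5 + 7 \cdot \frac{1}{4}\right)\right) \left(-82 + 110\right) = \left(-19 - \left(5 + \frac{7}{4}\right)\right) 28 = \left(-19 - \frac{27}{4}\right) 28 = \left(- \frac{103}{4}\right) 28 = -721$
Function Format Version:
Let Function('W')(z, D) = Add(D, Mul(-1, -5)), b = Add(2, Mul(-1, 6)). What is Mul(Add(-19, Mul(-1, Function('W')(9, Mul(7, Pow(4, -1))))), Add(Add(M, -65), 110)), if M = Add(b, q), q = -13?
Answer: -721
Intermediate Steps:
b = -4 (b = Add(2, -6) = -4)
Function('W')(z, D) = Add(5, D) (Function('W')(z, D) = Add(D, 5) = Add(5, D))
M = -17 (M = Add(-4, -13) = -17)
Mul(Add(-19, Mul(-1, Function('W')(9, Mul(7, Pow(4, -1))))), Add(Add(M, -65), 110)) = Mul(Add(-19, Mul(-1, Add(5, Mul(7, Pow(4, -1))))), Add(Add(-17, -65), 110)) = Mul(Add(-19, Mul(-1, Add(5, Mul(7, Rational(1, 4))))), Add(-82, 110)) = Mul(Add(-19, Mul(-1, Add(5, Rational(7, 4)))), 28) = Mul(Add(-19, Mul(-1, Rational(27, 4))), 28) = Mul(Add(-19, Rational(-27, 4)), 28) = Mul(Rational(-103, 4), 28) = -721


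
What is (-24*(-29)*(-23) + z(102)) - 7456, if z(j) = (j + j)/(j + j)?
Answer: -23463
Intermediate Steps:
z(j) = 1 (z(j) = (2*j)/((2*j)) = (2*j)*(1/(2*j)) = 1)
(-24*(-29)*(-23) + z(102)) - 7456 = (-24*(-29)*(-23) + 1) - 7456 = (696*(-23) + 1) - 7456 = (-16008 + 1) - 7456 = -16007 - 7456 = -23463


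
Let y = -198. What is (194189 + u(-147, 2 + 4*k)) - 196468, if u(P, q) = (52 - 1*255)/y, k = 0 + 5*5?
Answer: -451039/198 ≈ -2278.0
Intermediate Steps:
k = 25 (k = 0 + 25 = 25)
u(P, q) = 203/198 (u(P, q) = (52 - 1*255)/(-198) = (52 - 255)*(-1/198) = -203*(-1/198) = 203/198)
(194189 + u(-147, 2 + 4*k)) - 196468 = (194189 + 203/198) - 196468 = 38449625/198 - 196468 = -451039/198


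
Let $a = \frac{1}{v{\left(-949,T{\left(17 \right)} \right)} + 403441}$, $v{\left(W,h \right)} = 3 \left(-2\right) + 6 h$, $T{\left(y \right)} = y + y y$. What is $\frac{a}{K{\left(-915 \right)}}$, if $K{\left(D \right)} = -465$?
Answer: $- \frac{1}{188451015} \approx -5.3064 \cdot 10^{-9}$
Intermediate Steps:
$T{\left(y \right)} = y + y^{2}$
$v{\left(W,h \right)} = -6 + 6 h$
$a = \frac{1}{405271}$ ($a = \frac{1}{\left(-6 + 6 \cdot 17 \left(1 + 17\right)\right) + 403441} = \frac{1}{\left(-6 + 6 \cdot 17 \cdot 18\right) + 403441} = \frac{1}{\left(-6 + 6 \cdot 306\right) + 403441} = \frac{1}{\left(-6 + 1836\right) + 403441} = \frac{1}{1830 + 403441} = \frac{1}{405271} \approx 2.4675 \cdot 10^{-6}$)
$\frac{a}{K{\left(-915 \right)}} = \frac{1}{405271 \left(-465\right)} = \frac{1}{405271} \left(- \frac{1}{465}\right) = - \frac{1}{188451015}$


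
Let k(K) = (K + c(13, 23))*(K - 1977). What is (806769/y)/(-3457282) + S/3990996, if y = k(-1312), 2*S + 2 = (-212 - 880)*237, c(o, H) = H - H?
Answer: -8180231226341807/252291026121241536 ≈ -0.032424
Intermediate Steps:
c(o, H) = 0
S = -129403 (S = -1 + ((-212 - 880)*237)/2 = -1 + (-1092*237)/2 = -1 + (½)*(-258804) = -1 - 129402 = -129403)
k(K) = K*(-1977 + K) (k(K) = (K + 0)*(K - 1977) = K*(-1977 + K))
y = 4315168 (y = -1312*(-1977 - 1312) = -1312*(-3289) = 4315168)
(806769/y)/(-3457282) + S/3990996 = (806769/4315168)/(-3457282) - 129403/3990996 = (806769*(1/4315168))*(-1/3457282) - 129403*1/3990996 = (806769/4315168)*(-1/3457282) - 129403/3990996 = -806769/14918752653376 - 129403/3990996 = -8180231226341807/252291026121241536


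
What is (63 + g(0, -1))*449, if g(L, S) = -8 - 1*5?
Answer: 22450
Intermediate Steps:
g(L, S) = -13 (g(L, S) = -8 - 5 = -13)
(63 + g(0, -1))*449 = (63 - 13)*449 = 50*449 = 22450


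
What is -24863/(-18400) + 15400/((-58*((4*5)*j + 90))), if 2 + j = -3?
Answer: 647349/23200 ≈ 27.903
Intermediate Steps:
j = -5 (j = -2 - 3 = -5)
-24863/(-18400) + 15400/((-58*((4*5)*j + 90))) = -24863/(-18400) + 15400/((-58*((4*5)*(-5) + 90))) = -24863*(-1/18400) + 15400/((-58*(20*(-5) + 90))) = 1081/800 + 15400/((-58*(-100 + 90))) = 1081/800 + 15400/((-58*(-10))) = 1081/800 + 15400/580 = 1081/800 + 15400*(1/580) = 1081/800 + 770/29 = 647349/23200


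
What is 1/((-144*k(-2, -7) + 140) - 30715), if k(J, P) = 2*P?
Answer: -1/28559 ≈ -3.5015e-5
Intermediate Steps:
1/((-144*k(-2, -7) + 140) - 30715) = 1/((-288*(-7) + 140) - 30715) = 1/((-144*(-14) + 140) - 30715) = 1/((2016 + 140) - 30715) = 1/(2156 - 30715) = 1/(-28559) = -1/28559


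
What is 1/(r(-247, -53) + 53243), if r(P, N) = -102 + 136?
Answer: 1/53277 ≈ 1.8770e-5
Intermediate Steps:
r(P, N) = 34
1/(r(-247, -53) + 53243) = 1/(34 + 53243) = 1/53277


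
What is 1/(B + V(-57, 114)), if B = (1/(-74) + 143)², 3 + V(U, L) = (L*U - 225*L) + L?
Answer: -5476/63477051 ≈ -8.6267e-5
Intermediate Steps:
V(U, L) = -3 - 224*L + L*U (V(U, L) = -3 + ((L*U - 225*L) + L) = -3 + ((-225*L + L*U) + L) = -3 + (-224*L + L*U) = -3 - 224*L + L*U)
B = 111957561/5476 (B = (-1/74 + 143)² = (10581/74)² = 111957561/5476 ≈ 20445.)
1/(B + V(-57, 114)) = 1/(111957561/5476 + (-3 - 224*114 + 114*(-57))) = 1/(111957561/5476 + (-3 - 25536 - 6498)) = 1/(111957561/5476 - 32037) = 1/(-63477051/5476) = -5476/63477051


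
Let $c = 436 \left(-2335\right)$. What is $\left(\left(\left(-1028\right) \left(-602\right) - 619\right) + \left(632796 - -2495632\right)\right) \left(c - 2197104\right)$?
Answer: $-12046142428060$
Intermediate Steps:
$c = -1018060$
$\left(\left(\left(-1028\right) \left(-602\right) - 619\right) + \left(632796 - -2495632\right)\right) \left(c - 2197104\right) = \left(\left(\left(-1028\right) \left(-602\right) - 619\right) + \left(632796 - -2495632\right)\right) \left(-1018060 - 2197104\right) = \left(\left(618856 - 619\right) + \left(632796 + 2495632\right)\right) \left(-3215164\right) = \left(618237 + 3128428\right) \left(-3215164\right) = 3746665 \left(-3215164\right) = -12046142428060$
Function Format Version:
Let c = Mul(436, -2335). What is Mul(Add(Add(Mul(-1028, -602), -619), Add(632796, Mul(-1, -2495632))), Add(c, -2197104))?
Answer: -12046142428060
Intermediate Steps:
c = -1018060
Mul(Add(Add(Mul(-1028, -602), -619), Add(632796, Mul(-1, -2495632))), Add(c, -2197104)) = Mul(Add(Add(Mul(-1028, -602), -619), Add(632796, Mul(-1, -2495632))), Add(-1018060, -2197104)) = Mul(Add(Add(618856, -619), Add(632796, 2495632)), -3215164) = Mul(Add(618237, 3128428), -3215164) = Mul(3746665, -3215164) = -12046142428060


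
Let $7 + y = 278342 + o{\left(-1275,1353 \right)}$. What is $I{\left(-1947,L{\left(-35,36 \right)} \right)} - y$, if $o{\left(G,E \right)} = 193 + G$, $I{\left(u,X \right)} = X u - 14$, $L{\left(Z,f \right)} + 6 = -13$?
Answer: $-240274$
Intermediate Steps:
$L{\left(Z,f \right)} = -19$ ($L{\left(Z,f \right)} = -6 - 13 = -19$)
$I{\left(u,X \right)} = -14 + X u$
$y = 277253$ ($y = -7 + \left(278342 + \left(193 - 1275\right)\right) = -7 + \left(278342 - 1082\right) = -7 + 277260 = 277253$)
$I{\left(-1947,L{\left(-35,36 \right)} \right)} - y = \left(-14 - -36993\right) - 277253 = \left(-14 + 36993\right) - 277253 = 36979 - 277253 = -240274$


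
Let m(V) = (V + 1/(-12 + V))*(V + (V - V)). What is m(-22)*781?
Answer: 6434659/17 ≈ 3.7851e+5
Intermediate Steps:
m(V) = V*(V + 1/(-12 + V)) (m(V) = (V + 1/(-12 + V))*(V + 0) = (V + 1/(-12 + V))*V = V*(V + 1/(-12 + V)))
m(-22)*781 = -22*(1 + (-22)² - 12*(-22))/(-12 - 22)*781 = -22*(1 + 484 + 264)/(-34)*781 = -22*(-1/34)*749*781 = (8239/17)*781 = 6434659/17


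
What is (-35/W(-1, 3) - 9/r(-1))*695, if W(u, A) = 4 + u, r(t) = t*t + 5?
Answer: -54905/6 ≈ -9150.8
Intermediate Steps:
r(t) = 5 + t**2 (r(t) = t**2 + 5 = 5 + t**2)
(-35/W(-1, 3) - 9/r(-1))*695 = (-35/(4 - 1) - 9/(5 + (-1)**2))*695 = (-35/3 - 9/(5 + 1))*695 = (-35*1/3 - 9/6)*695 = (-35/3 - 9*1/6)*695 = (-35/3 - 3/2)*695 = -79/6*695 = -54905/6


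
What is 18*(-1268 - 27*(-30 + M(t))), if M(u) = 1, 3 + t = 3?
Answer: -8730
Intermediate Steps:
t = 0 (t = -3 + 3 = 0)
18*(-1268 - 27*(-30 + M(t))) = 18*(-1268 - 27*(-30 + 1)) = 18*(-1268 - 27*(-29)) = 18*(-1268 + 783) = 18*(-485) = -8730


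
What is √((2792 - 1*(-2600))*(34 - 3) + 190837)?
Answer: √357989 ≈ 598.32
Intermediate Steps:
√((2792 - 1*(-2600))*(34 - 3) + 190837) = √((2792 + 2600)*31 + 190837) = √(5392*31 + 190837) = √(167152 + 190837) = √357989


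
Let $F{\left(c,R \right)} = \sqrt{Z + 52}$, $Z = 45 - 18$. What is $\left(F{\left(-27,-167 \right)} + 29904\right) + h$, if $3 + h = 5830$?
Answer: $35731 + \sqrt{79} \approx 35740.0$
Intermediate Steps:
$h = 5827$ ($h = -3 + 5830 = 5827$)
$Z = 27$ ($Z = 45 - 18 = 27$)
$F{\left(c,R \right)} = \sqrt{79}$ ($F{\left(c,R \right)} = \sqrt{27 + 52} = \sqrt{79}$)
$\left(F{\left(-27,-167 \right)} + 29904\right) + h = \left(\sqrt{79} + 29904\right) + 5827 = \left(29904 + \sqrt{79}\right) + 5827 = 35731 + \sqrt{79}$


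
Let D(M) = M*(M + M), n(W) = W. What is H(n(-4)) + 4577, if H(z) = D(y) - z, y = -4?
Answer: 4613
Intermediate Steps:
D(M) = 2*M² (D(M) = M*(2*M) = 2*M²)
H(z) = 32 - z (H(z) = 2*(-4)² - z = 2*16 - z = 32 - z)
H(n(-4)) + 4577 = (32 - 1*(-4)) + 4577 = (32 + 4) + 4577 = 36 + 4577 = 4613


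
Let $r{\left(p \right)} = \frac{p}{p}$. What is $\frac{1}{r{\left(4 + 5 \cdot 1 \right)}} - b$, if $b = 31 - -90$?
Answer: $-120$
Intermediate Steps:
$r{\left(p \right)} = 1$
$b = 121$ ($b = 31 + 90 = 121$)
$\frac{1}{r{\left(4 + 5 \cdot 1 \right)}} - b = 1^{-1} - 121 = 1 - 121 = -120$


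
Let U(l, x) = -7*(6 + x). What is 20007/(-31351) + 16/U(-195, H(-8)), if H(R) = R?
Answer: 110759/219457 ≈ 0.50470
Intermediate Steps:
U(l, x) = -42 - 7*x
20007/(-31351) + 16/U(-195, H(-8)) = 20007/(-31351) + 16/(-42 - 7*(-8)) = 20007*(-1/31351) + 16/(-42 + 56) = -20007/31351 + 16/14 = -20007/31351 + 16*(1/14) = -20007/31351 + 8/7 = 110759/219457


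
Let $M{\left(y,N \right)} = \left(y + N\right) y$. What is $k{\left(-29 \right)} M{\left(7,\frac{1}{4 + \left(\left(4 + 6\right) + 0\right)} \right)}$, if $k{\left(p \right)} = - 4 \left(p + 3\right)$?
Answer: $5148$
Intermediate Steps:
$k{\left(p \right)} = -12 - 4 p$ ($k{\left(p \right)} = - 4 \left(3 + p\right) = -12 - 4 p$)
$M{\left(y,N \right)} = y \left(N + y\right)$ ($M{\left(y,N \right)} = \left(N + y\right) y = y \left(N + y\right)$)
$k{\left(-29 \right)} M{\left(7,\frac{1}{4 + \left(\left(4 + 6\right) + 0\right)} \right)} = \left(-12 - -116\right) 7 \left(\frac{1}{4 + \left(\left(4 + 6\right) + 0\right)} + 7\right) = \left(-12 + 116\right) 7 \left(\frac{1}{4 + \left(10 + 0\right)} + 7\right) = 104 \cdot 7 \left(\frac{1}{4 + 10} + 7\right) = 104 \cdot 7 \left(\frac{1}{14} + 7\right) = 104 \cdot 7 \cdot \frac{99}{14} = 104 \cdot \frac{99}{2} = 5148$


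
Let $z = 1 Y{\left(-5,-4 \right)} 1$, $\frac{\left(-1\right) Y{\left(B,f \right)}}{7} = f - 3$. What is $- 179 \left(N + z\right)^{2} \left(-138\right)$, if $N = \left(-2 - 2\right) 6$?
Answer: $15438750$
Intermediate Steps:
$Y{\left(B,f \right)} = 21 - 7 f$ ($Y{\left(B,f \right)} = - 7 \left(f - 3\right) = - 7 \left(-3 + f\right) = 21 - 7 f$)
$N = -24$ ($N = \left(-4\right) 6 = -24$)
$z = 49$ ($z = 1 \left(21 - -28\right) 1 = 1 \left(21 + 28\right) 1 = 1 \cdot 49 \cdot 1 = 49 \cdot 1 = 49$)
$- 179 \left(N + z\right)^{2} \left(-138\right) = - 179 \left(-24 + 49\right)^{2} \left(-138\right) = - 179 \cdot 25^{2} \left(-138\right) = \left(-179\right) 625 \left(-138\right) = \left(-111875\right) \left(-138\right) = 15438750$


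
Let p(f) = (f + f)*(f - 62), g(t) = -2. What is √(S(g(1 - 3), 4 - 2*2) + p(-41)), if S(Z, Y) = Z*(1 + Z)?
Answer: 16*√33 ≈ 91.913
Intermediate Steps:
p(f) = 2*f*(-62 + f) (p(f) = (2*f)*(-62 + f) = 2*f*(-62 + f))
√(S(g(1 - 3), 4 - 2*2) + p(-41)) = √(-2*(1 - 2) + 2*(-41)*(-62 - 41)) = √(-2*(-1) + 2*(-41)*(-103)) = √(2 + 8446) = √8448 = 16*√33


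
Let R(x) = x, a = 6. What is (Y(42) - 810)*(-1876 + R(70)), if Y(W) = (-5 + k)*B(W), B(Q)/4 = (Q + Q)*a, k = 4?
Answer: 5103756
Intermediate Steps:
B(Q) = 48*Q (B(Q) = 4*((Q + Q)*6) = 4*((2*Q)*6) = 4*(12*Q) = 48*Q)
Y(W) = -48*W (Y(W) = (-5 + 4)*(48*W) = -48*W)
(Y(42) - 810)*(-1876 + R(70)) = (-48*42 - 810)*(-1876 + 70) = (-2016 - 810)*(-1806) = -2826*(-1806) = 5103756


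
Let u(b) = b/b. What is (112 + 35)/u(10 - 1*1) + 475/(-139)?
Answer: 19958/139 ≈ 143.58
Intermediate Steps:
u(b) = 1
(112 + 35)/u(10 - 1*1) + 475/(-139) = (112 + 35)/1 + 475/(-139) = 147*1 + 475*(-1/139) = 147 - 475/139 = 19958/139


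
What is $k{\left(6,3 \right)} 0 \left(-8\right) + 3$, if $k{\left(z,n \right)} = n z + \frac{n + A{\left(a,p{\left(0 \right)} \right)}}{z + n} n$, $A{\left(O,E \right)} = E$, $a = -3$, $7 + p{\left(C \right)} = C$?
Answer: $3$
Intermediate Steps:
$p{\left(C \right)} = -7 + C$
$k{\left(z,n \right)} = n z + \frac{n \left(-7 + n\right)}{n + z}$ ($k{\left(z,n \right)} = n z + \frac{n + \left(-7 + 0\right)}{z + n} n = n z + \frac{n - 7}{n + z} n = n z + \frac{-7 + n}{n + z} n = n z + \frac{n \left(-7 + n\right)}{n + z}$)
$k{\left(6,3 \right)} 0 \left(-8\right) + 3 = \frac{3 \left(-7 + 3 + 6^{2} + 3 \cdot 6\right)}{3 + 6} \cdot 0 \left(-8\right) + 3 = \frac{3 \left(-7 + 3 + 36 + 18\right)}{9} \cdot 0 + 3 = 3 \cdot \frac{1}{9} \cdot 50 \cdot 0 + 3 = \frac{50}{3} \cdot 0 + 3 = 0 + 3 = 3$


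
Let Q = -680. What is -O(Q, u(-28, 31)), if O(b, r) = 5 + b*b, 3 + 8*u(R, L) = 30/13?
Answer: -462405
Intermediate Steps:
u(R, L) = -9/104 (u(R, L) = -3/8 + (30/13)/8 = -3/8 + (30*(1/13))/8 = -3/8 + (⅛)*(30/13) = -3/8 + 15/52 = -9/104)
O(b, r) = 5 + b²
-O(Q, u(-28, 31)) = -(5 + (-680)²) = -(5 + 462400) = -1*462405 = -462405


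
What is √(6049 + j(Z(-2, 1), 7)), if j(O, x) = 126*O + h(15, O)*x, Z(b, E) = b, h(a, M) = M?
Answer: √5783 ≈ 76.046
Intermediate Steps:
j(O, x) = 126*O + O*x
√(6049 + j(Z(-2, 1), 7)) = √(6049 - 2*(126 + 7)) = √(6049 - 2*133) = √(6049 - 266) = √5783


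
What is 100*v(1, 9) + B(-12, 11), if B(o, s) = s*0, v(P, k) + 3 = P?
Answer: -200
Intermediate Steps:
v(P, k) = -3 + P
B(o, s) = 0
100*v(1, 9) + B(-12, 11) = 100*(-3 + 1) + 0 = 100*(-2) + 0 = -200 + 0 = -200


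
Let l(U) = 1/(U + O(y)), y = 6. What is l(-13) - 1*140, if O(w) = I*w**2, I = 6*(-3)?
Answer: -92541/661 ≈ -140.00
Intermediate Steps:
I = -18
O(w) = -18*w**2
l(U) = 1/(-648 + U) (l(U) = 1/(U - 18*6**2) = 1/(U - 18*36) = 1/(U - 648) = 1/(-648 + U))
l(-13) - 1*140 = 1/(-648 - 13) - 1*140 = 1/(-661) - 140 = -1/661 - 140 = -92541/661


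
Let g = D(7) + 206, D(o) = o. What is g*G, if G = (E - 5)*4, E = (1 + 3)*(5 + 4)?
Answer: 26412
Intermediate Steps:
E = 36 (E = 4*9 = 36)
G = 124 (G = (36 - 5)*4 = 31*4 = 124)
g = 213 (g = 7 + 206 = 213)
g*G = 213*124 = 26412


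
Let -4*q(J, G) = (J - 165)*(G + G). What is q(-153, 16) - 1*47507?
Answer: -44963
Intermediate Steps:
q(J, G) = -G*(-165 + J)/2 (q(J, G) = -(J - 165)*(G + G)/4 = -(-165 + J)*2*G/4 = -G*(-165 + J)/2)
q(-153, 16) - 1*47507 = (½)*16*(165 - 1*(-153)) - 1*47507 = (½)*16*(165 + 153) - 47507 = (½)*16*318 - 47507 = 2544 - 47507 = -44963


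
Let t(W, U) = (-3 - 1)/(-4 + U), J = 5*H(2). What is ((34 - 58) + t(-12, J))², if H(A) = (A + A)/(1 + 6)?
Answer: 1681/4 ≈ 420.25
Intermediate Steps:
H(A) = 2*A/7 (H(A) = (2*A)/7 = (2*A)*(⅐) = 2*A/7)
J = 20/7 (J = 5*((2/7)*2) = 5*(4/7) = 20/7 ≈ 2.8571)
t(W, U) = -4/(-4 + U)
((34 - 58) + t(-12, J))² = ((34 - 58) - 4/(-4 + 20/7))² = (-24 - 4/(-8/7))² = (-24 - 4*(-7/8))² = (-24 + 7/2)² = (-41/2)² = 1681/4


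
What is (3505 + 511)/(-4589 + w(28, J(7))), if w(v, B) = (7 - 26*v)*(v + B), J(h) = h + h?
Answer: -4016/34871 ≈ -0.11517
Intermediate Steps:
J(h) = 2*h
w(v, B) = (7 - 26*v)*(B + v)
(3505 + 511)/(-4589 + w(28, J(7))) = (3505 + 511)/(-4589 + (-26*28² + 7*(2*7) + 7*28 - 26*2*7*28)) = 4016/(-4589 + (-26*784 + 7*14 + 196 - 26*14*28)) = 4016/(-4589 + (-20384 + 98 + 196 - 10192)) = 4016/(-4589 - 30282) = 4016/(-34871) = 4016*(-1/34871) = -4016/34871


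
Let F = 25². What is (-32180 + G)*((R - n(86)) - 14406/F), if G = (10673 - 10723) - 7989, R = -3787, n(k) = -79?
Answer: 93786927414/625 ≈ 1.5006e+8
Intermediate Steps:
F = 625
G = -8039 (G = -50 - 7989 = -8039)
(-32180 + G)*((R - n(86)) - 14406/F) = (-32180 - 8039)*((-3787 - 1*(-79)) - 14406/625) = -40219*((-3787 + 79) - 14406*1/625) = -40219*(-3708 - 14406/625) = -40219*(-2331906/625) = 93786927414/625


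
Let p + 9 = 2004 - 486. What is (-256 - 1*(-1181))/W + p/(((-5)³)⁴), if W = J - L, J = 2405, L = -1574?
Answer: 225836082436/971435546875 ≈ 0.23248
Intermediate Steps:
p = 1509 (p = -9 + (2004 - 486) = -9 + 1518 = 1509)
W = 3979 (W = 2405 - 1*(-1574) = 2405 + 1574 = 3979)
(-256 - 1*(-1181))/W + p/(((-5)³)⁴) = (-256 - 1*(-1181))/3979 + 1509/(((-5)³)⁴) = (-256 + 1181)*(1/3979) + 1509/((-125)⁴) = 925*(1/3979) + 1509/244140625 = 925/3979 + 1509*(1/244140625) = 925/3979 + 1509/244140625 = 225836082436/971435546875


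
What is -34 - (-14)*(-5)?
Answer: -104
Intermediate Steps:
-34 - (-14)*(-5) = -34 - 14*5 = -34 - 70 = -104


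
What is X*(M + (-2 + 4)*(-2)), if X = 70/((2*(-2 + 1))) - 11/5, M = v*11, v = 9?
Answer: -3534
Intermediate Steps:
M = 99 (M = 9*11 = 99)
X = -186/5 (X = 70/((2*(-1))) - 11*1/5 = 70/(-2) - 11/5 = 70*(-1/2) - 11/5 = -35 - 11/5 = -186/5 ≈ -37.200)
X*(M + (-2 + 4)*(-2)) = -186*(99 + (-2 + 4)*(-2))/5 = -186*(99 + 2*(-2))/5 = -186*(99 - 4)/5 = -186/5*95 = -3534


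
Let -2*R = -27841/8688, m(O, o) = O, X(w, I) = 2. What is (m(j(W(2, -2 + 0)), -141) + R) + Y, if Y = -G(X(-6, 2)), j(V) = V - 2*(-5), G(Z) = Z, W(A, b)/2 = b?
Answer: 97345/17376 ≈ 5.6023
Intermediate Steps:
W(A, b) = 2*b
j(V) = 10 + V (j(V) = V + 10 = 10 + V)
Y = -2 (Y = -1*2 = -2)
R = 27841/17376 (R = -(-27841)/(2*8688) = -½*(-27841/8688) = 27841/17376 ≈ 1.6023)
(m(j(W(2, -2 + 0)), -141) + R) + Y = ((10 + 2*(-2 + 0)) + 27841/17376) - 2 = ((10 + 2*(-2)) + 27841/17376) - 2 = ((10 - 4) + 27841/17376) - 2 = (6 + 27841/17376) - 2 = 132097/17376 - 2 = 97345/17376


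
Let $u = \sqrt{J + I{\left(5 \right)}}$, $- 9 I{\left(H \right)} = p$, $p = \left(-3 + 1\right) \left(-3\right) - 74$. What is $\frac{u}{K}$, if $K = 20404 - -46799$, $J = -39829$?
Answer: $\frac{i \sqrt{358393}}{201609} \approx 0.0029694 i$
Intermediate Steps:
$K = 67203$ ($K = 20404 + 46799 = 67203$)
$p = -68$ ($p = \left(-2\right) \left(-3\right) - 74 = 6 - 74 = -68$)
$I{\left(H \right)} = \frac{68}{9}$ ($I{\left(H \right)} = \left(- \frac{1}{9}\right) \left(-68\right) = \frac{68}{9}$)
$u = \frac{i \sqrt{358393}}{3}$ ($u = \sqrt{-39829 + \frac{68}{9}} = \sqrt{- \frac{358393}{9}} = \frac{i \sqrt{358393}}{3} \approx 199.55 i$)
$\frac{u}{K} = \frac{\frac{1}{3} i \sqrt{358393}}{67203} = \frac{i \sqrt{358393}}{3} \cdot \frac{1}{67203} = \frac{i \sqrt{358393}}{201609}$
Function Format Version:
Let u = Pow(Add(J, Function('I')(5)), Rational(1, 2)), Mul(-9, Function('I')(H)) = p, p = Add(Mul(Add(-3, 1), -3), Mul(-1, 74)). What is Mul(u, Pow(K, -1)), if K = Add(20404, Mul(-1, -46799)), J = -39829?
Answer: Mul(Rational(1, 201609), I, Pow(358393, Rational(1, 2))) ≈ Mul(0.0029694, I)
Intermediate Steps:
K = 67203 (K = Add(20404, 46799) = 67203)
p = -68 (p = Add(Mul(-2, -3), -74) = Add(6, -74) = -68)
Function('I')(H) = Rational(68, 9) (Function('I')(H) = Mul(Rational(-1, 9), -68) = Rational(68, 9))
u = Mul(Rational(1, 3), I, Pow(358393, Rational(1, 2))) (u = Pow(Add(-39829, Rational(68, 9)), Rational(1, 2)) = Pow(Rational(-358393, 9), Rational(1, 2)) = Mul(Rational(1, 3), I, Pow(358393, Rational(1, 2))) ≈ Mul(199.55, I))
Mul(u, Pow(K, -1)) = Mul(Mul(Rational(1, 3), I, Pow(358393, Rational(1, 2))), Pow(67203, -1)) = Mul(Mul(Rational(1, 3), I, Pow(358393, Rational(1, 2))), Rational(1, 67203)) = Mul(Rational(1, 201609), I, Pow(358393, Rational(1, 2)))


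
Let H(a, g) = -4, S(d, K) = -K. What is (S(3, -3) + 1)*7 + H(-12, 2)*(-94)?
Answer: 404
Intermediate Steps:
(S(3, -3) + 1)*7 + H(-12, 2)*(-94) = (-1*(-3) + 1)*7 - 4*(-94) = (3 + 1)*7 + 376 = 4*7 + 376 = 28 + 376 = 404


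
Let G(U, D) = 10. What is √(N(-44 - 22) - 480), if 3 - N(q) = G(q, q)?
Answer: I*√487 ≈ 22.068*I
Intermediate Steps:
N(q) = -7 (N(q) = 3 - 1*10 = 3 - 10 = -7)
√(N(-44 - 22) - 480) = √(-7 - 480) = √(-487) = I*√487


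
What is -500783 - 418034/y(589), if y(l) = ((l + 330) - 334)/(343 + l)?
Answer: -682565743/585 ≈ -1.1668e+6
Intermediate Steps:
y(l) = (-4 + l)/(343 + l) (y(l) = ((330 + l) - 334)/(343 + l) = (-4 + l)/(343 + l))
-500783 - 418034/y(589) = -500783 - 418034*(343 + 589)/(-4 + 589) = -500783 - 418034/(585/932) = -500783 - 418034/((1/932)*585) = -500783 - 418034/585/932 = -500783 - 418034*932/585 = -500783 - 389607688/585 = -682565743/585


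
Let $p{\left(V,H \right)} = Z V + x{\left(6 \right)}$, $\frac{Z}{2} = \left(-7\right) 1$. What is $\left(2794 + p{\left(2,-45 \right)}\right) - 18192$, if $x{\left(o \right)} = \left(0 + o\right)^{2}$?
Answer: $-15390$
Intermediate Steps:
$x{\left(o \right)} = o^{2}$
$Z = -14$ ($Z = 2 \left(\left(-7\right) 1\right) = 2 \left(-7\right) = -14$)
$p{\left(V,H \right)} = 36 - 14 V$ ($p{\left(V,H \right)} = - 14 V + 6^{2} = - 14 V + 36 = 36 - 14 V$)
$\left(2794 + p{\left(2,-45 \right)}\right) - 18192 = \left(2794 + \left(36 - 28\right)\right) - 18192 = \left(2794 + 8\right) - 18192 = 2802 - 18192 = -15390$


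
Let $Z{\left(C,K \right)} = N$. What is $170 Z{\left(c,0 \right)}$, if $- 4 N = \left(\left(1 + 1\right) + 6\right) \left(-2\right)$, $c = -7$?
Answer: $680$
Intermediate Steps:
$N = 4$ ($N = - \frac{\left(\left(1 + 1\right) + 6\right) \left(-2\right)}{4} = - \frac{\left(2 + 6\right) \left(-2\right)}{4} = - \frac{8 \left(-2\right)}{4} = \left(- \frac{1}{4}\right) \left(-16\right) = 4$)
$Z{\left(C,K \right)} = 4$
$170 Z{\left(c,0 \right)} = 170 \cdot 4 = 680$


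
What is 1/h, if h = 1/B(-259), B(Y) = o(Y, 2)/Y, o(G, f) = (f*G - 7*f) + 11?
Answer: 521/259 ≈ 2.0116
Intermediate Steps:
o(G, f) = 11 - 7*f + G*f (o(G, f) = (G*f - 7*f) + 11 = (-7*f + G*f) + 11 = 11 - 7*f + G*f)
B(Y) = (-3 + 2*Y)/Y (B(Y) = (11 - 7*2 + Y*2)/Y = (11 - 14 + 2*Y)/Y = (-3 + 2*Y)/Y)
h = 259/521 (h = 1/(2 - 3/(-259)) = 1/(2 - 3*(-1/259)) = 1/(2 + 3/259) = 1/(521/259) = 259/521 ≈ 0.49712)
1/h = 1/(259/521) = 521/259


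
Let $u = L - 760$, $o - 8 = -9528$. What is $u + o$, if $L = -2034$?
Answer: $-12314$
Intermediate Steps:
$o = -9520$ ($o = 8 - 9528 = -9520$)
$u = -2794$ ($u = -2034 - 760 = -2794$)
$u + o = -2794 - 9520 = -12314$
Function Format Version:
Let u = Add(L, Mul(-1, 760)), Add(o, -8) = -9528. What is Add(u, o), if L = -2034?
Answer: -12314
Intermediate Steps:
o = -9520 (o = Add(8, -9528) = -9520)
u = -2794 (u = Add(-2034, Mul(-1, 760)) = Add(-2034, -760) = -2794)
Add(u, o) = Add(-2794, -9520) = -12314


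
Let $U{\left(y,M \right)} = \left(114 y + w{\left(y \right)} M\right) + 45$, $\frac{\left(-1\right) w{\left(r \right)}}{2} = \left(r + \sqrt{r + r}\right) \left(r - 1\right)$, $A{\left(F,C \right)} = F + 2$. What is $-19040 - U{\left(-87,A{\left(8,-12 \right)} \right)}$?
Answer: $143953 - 1760 i \sqrt{174} \approx 1.4395 \cdot 10^{5} - 23216.0 i$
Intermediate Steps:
$A{\left(F,C \right)} = 2 + F$
$w{\left(r \right)} = - 2 \left(-1 + r\right) \left(r + \sqrt{2} \sqrt{r}\right)$ ($w{\left(r \right)} = - 2 \left(r + \sqrt{r + r}\right) \left(r - 1\right) = - 2 \left(r + \sqrt{2 r}\right) \left(-1 + r\right) = - 2 \left(r + \sqrt{2} \sqrt{r}\right) \left(-1 + r\right) = - 2 \left(-1 + r\right) \left(r + \sqrt{2} \sqrt{r}\right)$)
$U{\left(y,M \right)} = 45 + 114 y + M \left(- 2 y^{2} + 2 y - 2 \sqrt{2} y^{\frac{3}{2}} + 2 \sqrt{2} \sqrt{y}\right)$ ($U{\left(y,M \right)} = \left(114 y + \left(- 2 y^{2} + 2 y - 2 \sqrt{2} y^{\frac{3}{2}} + 2 \sqrt{2} \sqrt{y}\right) M\right) + 45 = \left(114 y + M \left(- 2 y^{2} + 2 y - 2 \sqrt{2} y^{\frac{3}{2}} + 2 \sqrt{2} \sqrt{y}\right)\right) + 45 = 45 + 114 y + M \left(- 2 y^{2} + 2 y - 2 \sqrt{2} y^{\frac{3}{2}} + 2 \sqrt{2} \sqrt{y}\right)$)
$-19040 - U{\left(-87,A{\left(8,-12 \right)} \right)} = -19040 - \left(45 + 114 \left(-87\right) - 2 \left(2 + 8\right) \left(\left(-87\right)^{2} - -87 + \sqrt{2} \left(-87\right)^{\frac{3}{2}} - \sqrt{2} \sqrt{-87}\right)\right) = -19040 - \left(45 - 9918 - 20 \left(7569 + 87 + \sqrt{2} \left(- 87 i \sqrt{87}\right) - \sqrt{2} i \sqrt{87}\right)\right) = -19040 - \left(45 - 9918 - 20 \left(7569 + 87 - 87 i \sqrt{174} - i \sqrt{174}\right)\right) = -19040 - \left(45 - 9918 - 20 \left(7656 - 88 i \sqrt{174}\right)\right) = -19040 - \left(45 - 9918 - \left(153120 - 1760 i \sqrt{174}\right)\right) = -19040 - \left(-162993 + 1760 i \sqrt{174}\right) = -19040 + \left(162993 - 1760 i \sqrt{174}\right) = 143953 - 1760 i \sqrt{174}$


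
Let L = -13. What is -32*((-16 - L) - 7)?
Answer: 320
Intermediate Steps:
-32*((-16 - L) - 7) = -32*((-16 - 1*(-13)) - 7) = -32*((-16 + 13) - 7) = -32*(-3 - 7) = -32*(-10) = 320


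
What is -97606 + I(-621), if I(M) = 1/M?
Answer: -60613327/621 ≈ -97606.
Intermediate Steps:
-97606 + I(-621) = -97606 + 1/(-621) = -97606 - 1/621 = -60613327/621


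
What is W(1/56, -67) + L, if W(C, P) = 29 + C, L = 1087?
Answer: 62497/56 ≈ 1116.0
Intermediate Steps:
W(1/56, -67) + L = (29 + 1/56) + 1087 = 1625/56 + 1087 = 62497/56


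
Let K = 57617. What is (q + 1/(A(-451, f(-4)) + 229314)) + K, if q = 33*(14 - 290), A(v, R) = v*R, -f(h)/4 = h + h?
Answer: 10423710939/214882 ≈ 48509.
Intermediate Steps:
f(h) = -8*h (f(h) = -4*(h + h) = -8*h)
A(v, R) = R*v
q = -9108 (q = 33*(-276) = -9108)
(q + 1/(A(-451, f(-4)) + 229314)) + K = (-9108 + 1/(-8*(-4)*(-451) + 229314)) + 57617 = (-9108 + 1/(32*(-451) + 229314)) + 57617 = (-9108 + 1/(-14432 + 229314)) + 57617 = (-9108 + 1/214882) + 57617 = -1957145255/214882 + 57617 = 10423710939/214882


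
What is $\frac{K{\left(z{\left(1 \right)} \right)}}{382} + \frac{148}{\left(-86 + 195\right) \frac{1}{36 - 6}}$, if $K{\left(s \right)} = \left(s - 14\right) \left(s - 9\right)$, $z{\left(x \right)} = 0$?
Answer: $\frac{854907}{20819} \approx 41.064$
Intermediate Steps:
$K{\left(s \right)} = \left(-14 + s\right) \left(-9 + s\right)$
$\frac{K{\left(z{\left(1 \right)} \right)}}{382} + \frac{148}{\left(-86 + 195\right) \frac{1}{36 - 6}} = \frac{126 + 0^{2} - 0}{382} + \frac{148}{\left(-86 + 195\right) \frac{1}{36 - 6}} = \left(126 + 0 + 0\right) \frac{1}{382} + \frac{148}{109 \cdot \frac{1}{30}} = 126 \cdot \frac{1}{382} + \frac{148}{109 \cdot \frac{1}{30}} = \frac{63}{191} + \frac{148}{\frac{109}{30}} = \frac{63}{191} + 148 \cdot \frac{30}{109} = \frac{63}{191} + \frac{4440}{109} = \frac{854907}{20819}$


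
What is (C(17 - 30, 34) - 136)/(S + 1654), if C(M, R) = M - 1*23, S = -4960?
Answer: 86/1653 ≈ 0.052027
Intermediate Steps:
C(M, R) = -23 + M (C(M, R) = M - 23 = -23 + M)
(C(17 - 30, 34) - 136)/(S + 1654) = ((-23 + (17 - 30)) - 136)/(-4960 + 1654) = ((-23 - 13) - 136)/(-3306) = (-36 - 136)*(-1/3306) = -172*(-1/3306) = 86/1653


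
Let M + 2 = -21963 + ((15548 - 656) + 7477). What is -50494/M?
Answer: -25247/202 ≈ -124.99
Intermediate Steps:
M = 404 (M = -2 + (-21963 + ((15548 - 656) + 7477)) = -2 + (-21963 + (14892 + 7477)) = -2 + (-21963 + 22369) = -2 + 406 = 404)
-50494/M = -50494/404 = -50494*1/404 = -25247/202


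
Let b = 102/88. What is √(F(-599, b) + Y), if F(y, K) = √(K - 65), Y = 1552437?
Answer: √(751379508 + 1166*I*√11)/22 ≈ 1246.0 + 0.0032064*I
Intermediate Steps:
b = 51/44 (b = 102*(1/88) = 51/44 ≈ 1.1591)
F(y, K) = √(-65 + K)
√(F(-599, b) + Y) = √(√(-65 + 51/44) + 1552437) = √(√(-2809/44) + 1552437) = √(53*I*√11/22 + 1552437) = √(1552437 + 53*I*√11/22)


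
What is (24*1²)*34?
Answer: 816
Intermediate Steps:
(24*1²)*34 = (24*1)*34 = 24*34 = 816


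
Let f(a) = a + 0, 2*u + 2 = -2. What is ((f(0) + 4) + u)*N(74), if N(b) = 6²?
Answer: 72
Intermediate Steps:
u = -2 (u = -1 + (½)*(-2) = -1 - 1 = -2)
N(b) = 36
f(a) = a
((f(0) + 4) + u)*N(74) = ((0 + 4) - 2)*36 = (4 - 2)*36 = 2*36 = 72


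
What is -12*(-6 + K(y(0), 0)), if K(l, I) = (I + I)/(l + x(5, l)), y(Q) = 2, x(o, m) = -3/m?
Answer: 72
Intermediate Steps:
K(l, I) = 2*I/(l - 3/l) (K(l, I) = (I + I)/(l - 3/l) = (2*I)/(l - 3/l) = 2*I/(l - 3/l))
-12*(-6 + K(y(0), 0)) = -12*(-6 + 2*0*2/(-3 + 2**2)) = -12*(-6 + 2*0*2/(-3 + 4)) = -12*(-6 + 2*0*2/1) = -12*(-6 + 2*0*2*1) = -12*(-6 + 0) = -12*(-6) = 72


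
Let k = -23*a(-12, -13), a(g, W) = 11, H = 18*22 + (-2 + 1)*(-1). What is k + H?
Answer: 144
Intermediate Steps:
H = 397 (H = 396 - 1*(-1) = 396 + 1 = 397)
k = -253 (k = -23*11 = -253)
k + H = -253 + 397 = 144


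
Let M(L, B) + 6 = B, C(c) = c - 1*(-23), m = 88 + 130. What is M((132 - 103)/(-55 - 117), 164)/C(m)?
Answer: 158/241 ≈ 0.65560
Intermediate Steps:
m = 218
C(c) = 23 + c (C(c) = c + 23 = 23 + c)
M(L, B) = -6 + B
M((132 - 103)/(-55 - 117), 164)/C(m) = (-6 + 164)/(23 + 218) = 158/241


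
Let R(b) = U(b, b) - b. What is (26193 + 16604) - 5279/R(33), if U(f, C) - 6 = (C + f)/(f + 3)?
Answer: 6494021/151 ≈ 43007.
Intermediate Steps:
U(f, C) = 6 + (C + f)/(3 + f) (U(f, C) = 6 + (C + f)/(f + 3) = 6 + (C + f)/(3 + f))
R(b) = -b + (18 + 8*b)/(3 + b) (R(b) = (18 + b + 7*b)/(3 + b) - b = (18 + 8*b)/(3 + b) - b = -b + (18 + 8*b)/(3 + b))
(26193 + 16604) - 5279/R(33) = (26193 + 16604) - 5279*(3 + 33)/(18 - 1*33² + 5*33) = 42797 - 5279*36/(18 - 1*1089 + 165) = 42797 - 5279*36/(18 - 1089 + 165) = 42797 - 5279/((1/36)*(-906)) = 42797 - 5279/(-151/6) = 42797 - 5279*(-6/151) = 42797 + 31674/151 = 6494021/151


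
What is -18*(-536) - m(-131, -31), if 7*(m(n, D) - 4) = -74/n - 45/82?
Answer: 725170763/75194 ≈ 9644.0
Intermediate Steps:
m(n, D) = 2251/574 - 74/(7*n) (m(n, D) = 4 + (-74/n - 45/82)/7 = 4 + (-45/82 - 74/n)/7 = 4 + (-45/574 - 74/(7*n)) = 2251/574 - 74/(7*n))
-18*(-536) - m(-131, -31) = -18*(-536) - (-6068 + 2251*(-131))/(574*(-131)) = 9648 - (-1)*(-6068 - 294881)/(574*131) = 9648 - (-1)*(-300949)/(574*131) = 9648 - 1*300949/75194 = 9648 - 300949/75194 = 725170763/75194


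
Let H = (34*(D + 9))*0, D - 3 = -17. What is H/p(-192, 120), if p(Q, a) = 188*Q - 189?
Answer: 0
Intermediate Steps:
D = -14 (D = 3 - 17 = -14)
p(Q, a) = -189 + 188*Q
H = 0 (H = (34*(-14 + 9))*0 = (34*(-5))*0 = -170*0 = 0)
H/p(-192, 120) = 0/(-189 + 188*(-192)) = 0/(-189 - 36096) = 0/(-36285) = 0*(-1/36285) = 0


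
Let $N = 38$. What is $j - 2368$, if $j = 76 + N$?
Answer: $-2254$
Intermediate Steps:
$j = 114$ ($j = 76 + 38 = 114$)
$j - 2368 = 114 - 2368 = -2254$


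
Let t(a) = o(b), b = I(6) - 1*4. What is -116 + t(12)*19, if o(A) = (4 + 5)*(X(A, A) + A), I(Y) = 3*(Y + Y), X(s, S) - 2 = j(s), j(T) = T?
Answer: 11170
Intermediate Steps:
X(s, S) = 2 + s
I(Y) = 6*Y (I(Y) = 3*(2*Y) = 6*Y)
b = 32 (b = 6*6 - 1*4 = 36 - 4 = 32)
o(A) = 18 + 18*A (o(A) = (4 + 5)*((2 + A) + A) = 9*(2 + 2*A) = 18 + 18*A)
t(a) = 594 (t(a) = 18 + 18*32 = 18 + 576 = 594)
-116 + t(12)*19 = -116 + 594*19 = -116 + 11286 = 11170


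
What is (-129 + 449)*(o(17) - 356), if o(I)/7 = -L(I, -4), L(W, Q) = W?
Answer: -152000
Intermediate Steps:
o(I) = -7*I (o(I) = 7*(-I) = -7*I)
(-129 + 449)*(o(17) - 356) = (-129 + 449)*(-7*17 - 356) = 320*(-119 - 356) = 320*(-475) = -152000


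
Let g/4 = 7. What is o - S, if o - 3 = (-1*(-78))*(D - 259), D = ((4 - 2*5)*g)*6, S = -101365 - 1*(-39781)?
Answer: -37239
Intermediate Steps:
g = 28 (g = 4*7 = 28)
S = -61584 (S = -101365 + 39781 = -61584)
D = -1008 (D = ((4 - 2*5)*28)*6 = ((4 - 10)*28)*6 = -6*28*6 = -168*6 = -1008)
o = -98823 (o = 3 + (-1*(-78))*(-1008 - 259) = 3 + 78*(-1267) = 3 - 98826 = -98823)
o - S = -98823 - 1*(-61584) = -98823 + 61584 = -37239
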